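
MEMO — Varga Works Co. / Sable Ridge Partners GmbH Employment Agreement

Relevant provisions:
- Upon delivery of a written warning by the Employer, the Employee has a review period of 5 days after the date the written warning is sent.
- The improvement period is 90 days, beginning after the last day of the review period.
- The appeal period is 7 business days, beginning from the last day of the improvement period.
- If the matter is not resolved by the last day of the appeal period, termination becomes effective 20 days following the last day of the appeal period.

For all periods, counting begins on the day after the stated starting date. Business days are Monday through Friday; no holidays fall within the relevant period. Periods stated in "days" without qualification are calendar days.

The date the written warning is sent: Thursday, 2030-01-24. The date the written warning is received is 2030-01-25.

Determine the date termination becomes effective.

The last day of the review period: 2030-01-24 + 5 days = 2030-01-29.
The last day of the improvement period: 90 calendar days after 2030-01-29 is 2030-04-29.
The last day of the appeal period: counting 7 business days from Monday, 2030-04-29 (Apr 30, May 1, May 2, May 3, May 6, May 7, May 8, skipping weekends) reaches Wednesday, 2030-05-08.
The date termination becomes effective: 20 calendar days after 2030-05-08 is 2030-05-28.

2030-05-28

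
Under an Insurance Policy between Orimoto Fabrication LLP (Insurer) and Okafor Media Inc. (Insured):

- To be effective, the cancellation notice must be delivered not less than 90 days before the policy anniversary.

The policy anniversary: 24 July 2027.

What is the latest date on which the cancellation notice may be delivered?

Counting back 90 calendar days from 24 July 2027 gives 25 April 2027.

25 April 2027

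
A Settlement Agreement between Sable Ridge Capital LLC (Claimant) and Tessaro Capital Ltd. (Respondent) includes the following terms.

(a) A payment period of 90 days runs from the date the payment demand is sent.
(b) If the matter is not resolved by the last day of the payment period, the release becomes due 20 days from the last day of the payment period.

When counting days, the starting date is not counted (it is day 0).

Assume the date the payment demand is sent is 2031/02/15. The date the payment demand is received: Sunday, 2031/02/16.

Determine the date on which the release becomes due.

2031/06/05

The last day of the payment period: 90 calendar days after 2031/02/15 is 2031/05/16.
The date on which the release becomes due: 20 calendar days after 2031/05/16 is 2031/06/05.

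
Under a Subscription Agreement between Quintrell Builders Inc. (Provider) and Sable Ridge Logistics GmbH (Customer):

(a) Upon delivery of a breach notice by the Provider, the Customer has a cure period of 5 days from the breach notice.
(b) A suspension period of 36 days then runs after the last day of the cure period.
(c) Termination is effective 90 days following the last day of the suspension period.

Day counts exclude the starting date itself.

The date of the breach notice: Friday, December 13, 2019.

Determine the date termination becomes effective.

The last day of the cure period: 5 calendar days after December 13, 2019 is December 18, 2019.
The last day of the suspension period: 36 calendar days after December 18, 2019 is January 23, 2020.
The date termination becomes effective: January 23, 2020 + 90 days = April 22, 2020.

April 22, 2020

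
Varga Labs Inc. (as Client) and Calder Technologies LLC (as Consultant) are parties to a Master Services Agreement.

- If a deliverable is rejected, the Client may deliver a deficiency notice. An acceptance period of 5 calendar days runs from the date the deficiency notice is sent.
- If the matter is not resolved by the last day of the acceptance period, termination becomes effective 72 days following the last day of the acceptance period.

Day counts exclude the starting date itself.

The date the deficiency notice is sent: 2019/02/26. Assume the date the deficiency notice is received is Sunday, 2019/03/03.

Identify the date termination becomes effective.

Adding 5 calendar days to 2019/02/26 gives 2019/03/03, which is the last day of the acceptance period.
The date termination becomes effective: 72 calendar days after 2019/03/03 is 2019/05/14.

2019/05/14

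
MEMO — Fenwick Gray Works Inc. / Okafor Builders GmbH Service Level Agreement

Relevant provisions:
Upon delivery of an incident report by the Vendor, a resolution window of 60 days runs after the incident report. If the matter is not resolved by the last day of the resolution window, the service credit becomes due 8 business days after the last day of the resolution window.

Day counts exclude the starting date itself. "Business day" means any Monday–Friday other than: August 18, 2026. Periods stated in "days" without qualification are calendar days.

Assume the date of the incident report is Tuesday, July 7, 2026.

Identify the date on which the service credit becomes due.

September 16, 2026

Adding 60 calendar days to July 7, 2026 gives September 5, 2026, which is the last day of the resolution window.
The date on which the service credit becomes due: counting 8 business days from Saturday, September 5, 2026 (Sep 7, Sep 8, Sep 9, Sep 10, Sep 11, Sep 14, Sep 15, Sep 16, skipping weekends) reaches Wednesday, September 16, 2026.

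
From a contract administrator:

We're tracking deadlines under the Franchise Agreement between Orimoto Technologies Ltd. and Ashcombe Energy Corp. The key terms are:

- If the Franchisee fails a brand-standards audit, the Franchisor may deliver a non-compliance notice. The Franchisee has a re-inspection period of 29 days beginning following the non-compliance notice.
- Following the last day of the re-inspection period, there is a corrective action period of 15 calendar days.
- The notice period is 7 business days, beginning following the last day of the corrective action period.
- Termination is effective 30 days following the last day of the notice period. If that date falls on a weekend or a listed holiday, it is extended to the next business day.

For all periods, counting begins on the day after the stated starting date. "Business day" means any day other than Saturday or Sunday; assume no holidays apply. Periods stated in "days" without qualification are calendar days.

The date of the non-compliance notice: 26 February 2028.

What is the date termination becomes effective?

19 May 2028

The last day of the re-inspection period: 29 calendar days after 26 February 2028 is 26 March 2028.
The last day of the corrective action period: 15 calendar days after 26 March 2028 is 10 April 2028.
The last day of the notice period: counting 7 business days from Monday, 10 April 2028 (Apr 11, Apr 12, Apr 13, Apr 14, Apr 17, Apr 18, Apr 19, skipping weekends) reaches Wednesday, 19 April 2028.
Adding 30 calendar days to 19 April 2028 gives 19 May 2028, which is the date termination becomes effective. 19 May 2028 is a Friday, so no roll-forward applies.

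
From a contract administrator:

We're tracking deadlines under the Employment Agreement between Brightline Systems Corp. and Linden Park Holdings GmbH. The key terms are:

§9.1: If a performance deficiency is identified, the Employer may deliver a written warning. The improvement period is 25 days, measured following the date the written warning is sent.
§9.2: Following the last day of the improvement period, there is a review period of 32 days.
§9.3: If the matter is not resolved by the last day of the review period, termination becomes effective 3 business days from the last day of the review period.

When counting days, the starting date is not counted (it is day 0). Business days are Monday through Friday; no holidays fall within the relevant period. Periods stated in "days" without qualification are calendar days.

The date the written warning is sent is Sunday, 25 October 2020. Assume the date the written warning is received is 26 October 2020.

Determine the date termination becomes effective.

The last day of the improvement period: 25 October 2020 + 25 days = 19 November 2020.
The last day of the review period: 19 November 2020 + 32 days = 21 December 2020.
From Monday, 21 December 2020, 3 business days (Dec 22, Dec 23, Dec 24, skipping weekends) brings us to Thursday, 24 December 2020, which is the date termination becomes effective.

24 December 2020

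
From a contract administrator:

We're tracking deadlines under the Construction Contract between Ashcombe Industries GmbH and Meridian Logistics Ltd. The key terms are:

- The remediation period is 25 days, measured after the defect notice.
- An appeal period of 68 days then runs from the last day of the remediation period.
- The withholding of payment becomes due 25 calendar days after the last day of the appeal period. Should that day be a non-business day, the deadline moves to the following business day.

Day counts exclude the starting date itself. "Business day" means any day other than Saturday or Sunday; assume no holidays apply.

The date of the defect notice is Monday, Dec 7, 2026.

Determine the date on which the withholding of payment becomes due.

The last day of the remediation period: 25 calendar days after Dec 7, 2026 is Jan 1, 2027.
Adding 68 calendar days to Jan 1, 2027 gives Mar 10, 2027, which is the last day of the appeal period.
The date on which the withholding of payment becomes due: 25 calendar days after Mar 10, 2027 is Apr 4, 2027. That falls on a Sunday, so it rolls to the next business day, Monday, Apr 5, 2027.

Apr 5, 2027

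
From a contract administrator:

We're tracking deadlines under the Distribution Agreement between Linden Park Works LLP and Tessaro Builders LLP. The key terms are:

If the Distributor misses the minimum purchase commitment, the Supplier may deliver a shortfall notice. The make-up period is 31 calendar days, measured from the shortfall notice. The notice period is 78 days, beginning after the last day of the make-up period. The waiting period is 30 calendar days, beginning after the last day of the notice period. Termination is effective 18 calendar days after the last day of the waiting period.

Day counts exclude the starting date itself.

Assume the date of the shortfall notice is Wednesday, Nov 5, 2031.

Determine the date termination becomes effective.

Apr 10, 2032

Adding 31 calendar days to Nov 5, 2031 gives Dec 6, 2031, which is the last day of the make-up period.
The last day of the notice period: Dec 6, 2031 + 78 days = Feb 22, 2032.
The last day of the waiting period: 30 calendar days after Feb 22, 2032 is Mar 23, 2032.
The date termination becomes effective: 18 calendar days after Mar 23, 2032 is Apr 10, 2032.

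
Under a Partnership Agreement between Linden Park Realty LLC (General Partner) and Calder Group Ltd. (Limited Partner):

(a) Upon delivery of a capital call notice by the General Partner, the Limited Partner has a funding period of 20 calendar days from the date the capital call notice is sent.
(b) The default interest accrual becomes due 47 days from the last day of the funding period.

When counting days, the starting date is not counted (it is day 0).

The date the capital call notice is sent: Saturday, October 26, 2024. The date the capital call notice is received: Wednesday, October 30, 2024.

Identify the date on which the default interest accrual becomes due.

The last day of the funding period: 20 calendar days after October 26, 2024 is November 15, 2024.
Adding 47 calendar days to November 15, 2024 gives January 1, 2025, which is the date on which the default interest accrual becomes due.

January 1, 2025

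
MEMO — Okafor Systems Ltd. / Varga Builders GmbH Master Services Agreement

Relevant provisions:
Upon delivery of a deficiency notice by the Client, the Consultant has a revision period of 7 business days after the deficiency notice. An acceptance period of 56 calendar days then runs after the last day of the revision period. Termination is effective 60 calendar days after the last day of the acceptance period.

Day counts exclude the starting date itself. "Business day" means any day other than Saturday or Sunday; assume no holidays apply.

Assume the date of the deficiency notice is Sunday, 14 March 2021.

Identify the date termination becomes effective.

17 July 2021

The last day of the revision period: counting 7 business days from Sunday, 14 March 2021 (Mar 15, Mar 16, Mar 17, Mar 18, Mar 19, Mar 22, Mar 23, skipping weekends) reaches Tuesday, 23 March 2021.
The last day of the acceptance period: 56 calendar days after 23 March 2021 is 18 May 2021.
The date termination becomes effective: 60 calendar days after 18 May 2021 is 17 July 2021.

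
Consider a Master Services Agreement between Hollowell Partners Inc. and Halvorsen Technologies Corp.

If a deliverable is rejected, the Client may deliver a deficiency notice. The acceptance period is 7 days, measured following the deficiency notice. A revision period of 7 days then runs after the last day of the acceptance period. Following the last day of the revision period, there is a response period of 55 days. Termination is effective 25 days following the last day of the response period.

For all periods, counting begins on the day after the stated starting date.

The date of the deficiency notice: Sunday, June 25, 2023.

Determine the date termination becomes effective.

September 27, 2023

Adding 7 calendar days to June 25, 2023 gives July 2, 2023, which is the last day of the acceptance period.
Adding 7 calendar days to July 2, 2023 gives July 9, 2023, which is the last day of the revision period.
The last day of the response period: 55 calendar days after July 9, 2023 is September 2, 2023.
Adding 25 calendar days to September 2, 2023 gives September 27, 2023, which is the date termination becomes effective.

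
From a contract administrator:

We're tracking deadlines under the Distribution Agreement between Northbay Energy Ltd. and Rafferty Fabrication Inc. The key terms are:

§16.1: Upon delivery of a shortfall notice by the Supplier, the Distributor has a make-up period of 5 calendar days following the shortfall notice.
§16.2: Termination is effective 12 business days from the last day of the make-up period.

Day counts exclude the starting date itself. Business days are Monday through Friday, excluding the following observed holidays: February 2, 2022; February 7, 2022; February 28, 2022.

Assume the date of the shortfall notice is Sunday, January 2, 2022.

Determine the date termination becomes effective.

The last day of the make-up period: January 2, 2022 + 5 days = January 7, 2022.
The date termination becomes effective: 12 business days after Friday, January 7, 2022, skipping weekends — Jan 10, Jan 11, Jan 12, Jan 13, …, Jan 21, Jan 24, Jan 25 — lands on Tuesday, January 25, 2022.

January 25, 2022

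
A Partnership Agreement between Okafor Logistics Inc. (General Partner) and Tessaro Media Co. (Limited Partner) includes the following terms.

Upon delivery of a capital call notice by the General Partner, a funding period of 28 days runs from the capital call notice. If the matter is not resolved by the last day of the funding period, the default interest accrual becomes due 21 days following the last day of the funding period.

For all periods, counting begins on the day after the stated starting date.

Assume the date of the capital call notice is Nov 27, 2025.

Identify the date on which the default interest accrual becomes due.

Adding 28 calendar days to Nov 27, 2025 gives Dec 25, 2025, which is the last day of the funding period.
Adding 21 calendar days to Dec 25, 2025 gives Jan 15, 2026, which is the date on which the default interest accrual becomes due.

Jan 15, 2026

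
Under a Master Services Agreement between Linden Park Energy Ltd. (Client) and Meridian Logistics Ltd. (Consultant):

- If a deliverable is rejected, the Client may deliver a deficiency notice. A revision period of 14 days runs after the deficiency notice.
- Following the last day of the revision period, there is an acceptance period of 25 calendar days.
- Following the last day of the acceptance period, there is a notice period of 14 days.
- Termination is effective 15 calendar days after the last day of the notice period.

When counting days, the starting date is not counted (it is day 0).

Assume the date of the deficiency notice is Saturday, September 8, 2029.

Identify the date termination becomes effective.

Adding 14 calendar days to September 8, 2029 gives September 22, 2029, which is the last day of the revision period.
The last day of the acceptance period: September 22, 2029 + 25 days = October 17, 2029.
The last day of the notice period: October 17, 2029 + 14 days = October 31, 2029.
The date termination becomes effective: October 31, 2029 + 15 days = November 15, 2029.

November 15, 2029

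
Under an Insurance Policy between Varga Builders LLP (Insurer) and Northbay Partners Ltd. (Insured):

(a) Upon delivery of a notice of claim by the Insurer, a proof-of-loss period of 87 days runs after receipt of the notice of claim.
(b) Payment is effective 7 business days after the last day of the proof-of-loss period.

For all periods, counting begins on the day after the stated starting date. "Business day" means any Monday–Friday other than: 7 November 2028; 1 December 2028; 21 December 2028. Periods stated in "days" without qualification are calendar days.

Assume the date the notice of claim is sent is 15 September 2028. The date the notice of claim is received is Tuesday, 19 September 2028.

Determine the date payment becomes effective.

27 December 2028

The last day of the proof-of-loss period: 87 calendar days after 19 September 2028 is 15 December 2028.
The date payment becomes effective: counting 7 business days from Friday, 15 December 2028 (Dec 18, Dec 19, Dec 20, Dec 22, Dec 25, Dec 26, Dec 27, skipping weekends and the listed holiday on Dec 21) reaches Wednesday, 27 December 2028.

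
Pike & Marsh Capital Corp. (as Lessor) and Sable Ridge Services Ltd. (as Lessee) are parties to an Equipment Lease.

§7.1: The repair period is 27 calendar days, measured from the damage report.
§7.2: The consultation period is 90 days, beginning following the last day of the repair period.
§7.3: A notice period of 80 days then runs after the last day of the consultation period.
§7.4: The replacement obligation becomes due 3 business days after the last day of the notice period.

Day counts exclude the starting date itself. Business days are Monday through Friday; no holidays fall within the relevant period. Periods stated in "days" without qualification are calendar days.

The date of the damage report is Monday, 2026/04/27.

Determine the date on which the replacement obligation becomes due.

2026/11/13

The last day of the repair period: 27 calendar days after 2026/04/27 is 2026/05/24.
The last day of the consultation period: 2026/05/24 + 90 days = 2026/08/22.
Adding 80 calendar days to 2026/08/22 gives 2026/11/10, which is the last day of the notice period.
The date on which the replacement obligation becomes due: counting 3 business days from Tuesday, 2026/11/10 (Nov 11, Nov 12, Nov 13, skipping weekends) reaches Friday, 2026/11/13.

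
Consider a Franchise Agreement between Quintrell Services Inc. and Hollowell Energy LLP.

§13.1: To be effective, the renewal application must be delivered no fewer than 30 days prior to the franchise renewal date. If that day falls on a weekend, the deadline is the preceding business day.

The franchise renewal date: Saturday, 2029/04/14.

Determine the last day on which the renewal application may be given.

2029/03/15

Counting back 30 calendar days from 2029/04/14 gives 2029/03/15. That is a Thursday, so no adjustment is needed.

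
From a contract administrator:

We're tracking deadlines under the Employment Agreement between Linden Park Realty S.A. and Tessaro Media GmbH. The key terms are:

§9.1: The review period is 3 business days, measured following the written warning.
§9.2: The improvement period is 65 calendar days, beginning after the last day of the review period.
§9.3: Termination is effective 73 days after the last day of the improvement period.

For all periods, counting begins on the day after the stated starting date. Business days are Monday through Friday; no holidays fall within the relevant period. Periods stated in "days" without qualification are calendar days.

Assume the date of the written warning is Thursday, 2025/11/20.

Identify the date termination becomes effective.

2026/04/12

The last day of the review period: counting 3 business days from Thursday, 2025/11/20 (Nov 21, Nov 24, Nov 25, skipping weekends) reaches Tuesday, 2025/11/25.
The last day of the improvement period: 65 calendar days after 2025/11/25 is 2026/01/29.
The date termination becomes effective: 73 calendar days after 2026/01/29 is 2026/04/12.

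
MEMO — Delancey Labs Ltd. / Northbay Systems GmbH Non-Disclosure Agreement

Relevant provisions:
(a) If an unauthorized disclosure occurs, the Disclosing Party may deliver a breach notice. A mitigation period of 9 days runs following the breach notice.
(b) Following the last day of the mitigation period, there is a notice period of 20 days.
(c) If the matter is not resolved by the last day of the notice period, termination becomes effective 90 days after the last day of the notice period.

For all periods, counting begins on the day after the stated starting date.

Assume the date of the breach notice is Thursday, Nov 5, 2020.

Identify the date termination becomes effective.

Mar 4, 2021

The last day of the mitigation period: Nov 5, 2020 + 9 days = Nov 14, 2020.
The last day of the notice period: Nov 14, 2020 + 20 days = Dec 4, 2020.
Adding 90 calendar days to Dec 4, 2020 gives Mar 4, 2021, which is the date termination becomes effective.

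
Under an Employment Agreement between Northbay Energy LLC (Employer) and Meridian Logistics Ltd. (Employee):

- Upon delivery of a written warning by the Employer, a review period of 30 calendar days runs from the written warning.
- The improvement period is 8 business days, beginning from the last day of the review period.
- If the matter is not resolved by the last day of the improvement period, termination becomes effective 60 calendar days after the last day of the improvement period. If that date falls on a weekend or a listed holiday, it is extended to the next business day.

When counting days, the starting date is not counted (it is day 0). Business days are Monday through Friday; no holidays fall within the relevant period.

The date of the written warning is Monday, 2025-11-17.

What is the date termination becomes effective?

The last day of the review period: 2025-11-17 + 30 days = 2025-12-17.
From Wednesday, 2025-12-17, 8 business days (Dec 18, Dec 19, Dec 22, Dec 23, Dec 24, Dec 25, Dec 26, Dec 29, skipping weekends) brings us to Monday, 2025-12-29, which is the last day of the improvement period.
Adding 60 calendar days to 2025-12-29 gives 2026-02-27, which is the date termination becomes effective. 2026-02-27 is a Friday, so no roll-forward applies.

2026-02-27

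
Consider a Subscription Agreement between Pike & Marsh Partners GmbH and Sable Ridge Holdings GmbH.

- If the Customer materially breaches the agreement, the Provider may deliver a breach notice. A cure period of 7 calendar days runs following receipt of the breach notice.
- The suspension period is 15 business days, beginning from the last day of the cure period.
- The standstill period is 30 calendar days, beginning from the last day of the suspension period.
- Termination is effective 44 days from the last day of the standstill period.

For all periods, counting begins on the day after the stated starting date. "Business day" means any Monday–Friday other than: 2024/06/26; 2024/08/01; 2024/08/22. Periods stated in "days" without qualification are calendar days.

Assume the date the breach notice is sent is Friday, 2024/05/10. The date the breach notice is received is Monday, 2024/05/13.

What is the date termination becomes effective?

2024/08/23

Adding 7 calendar days to 2024/05/13 gives 2024/05/20, which is the last day of the cure period.
The last day of the suspension period: counting 15 business days from Monday, 2024/05/20 (May 21, May 22, May 23, May 24, …, Jun 6, Jun 7, Jun 10, skipping weekends) reaches Monday, 2024/06/10.
The last day of the standstill period: 30 calendar days after 2024/06/10 is 2024/07/10.
Adding 44 calendar days to 2024/07/10 gives 2024/08/23, which is the date termination becomes effective.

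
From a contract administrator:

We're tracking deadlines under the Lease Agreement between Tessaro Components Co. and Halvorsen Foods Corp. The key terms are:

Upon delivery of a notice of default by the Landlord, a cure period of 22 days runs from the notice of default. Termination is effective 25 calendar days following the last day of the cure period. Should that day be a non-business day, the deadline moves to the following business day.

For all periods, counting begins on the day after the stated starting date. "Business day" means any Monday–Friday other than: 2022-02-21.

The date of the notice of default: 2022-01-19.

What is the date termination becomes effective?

Adding 22 calendar days to 2022-01-19 gives 2022-02-10, which is the last day of the cure period.
Adding 25 calendar days to 2022-02-10 gives 2022-03-07, which is the date termination becomes effective. 2022-03-07 is a Monday and is not a listed holiday, so no roll-forward applies.

2022-03-07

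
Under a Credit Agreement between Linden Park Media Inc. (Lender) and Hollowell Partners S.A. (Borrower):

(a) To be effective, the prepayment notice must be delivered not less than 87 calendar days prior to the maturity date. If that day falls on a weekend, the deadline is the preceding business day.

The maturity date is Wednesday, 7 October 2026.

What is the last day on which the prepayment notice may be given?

10 July 2026

7 October 2026 minus 87 days is 12 July 2026. That is a Sunday, so the deadline moves back to Friday, 10 July 2026.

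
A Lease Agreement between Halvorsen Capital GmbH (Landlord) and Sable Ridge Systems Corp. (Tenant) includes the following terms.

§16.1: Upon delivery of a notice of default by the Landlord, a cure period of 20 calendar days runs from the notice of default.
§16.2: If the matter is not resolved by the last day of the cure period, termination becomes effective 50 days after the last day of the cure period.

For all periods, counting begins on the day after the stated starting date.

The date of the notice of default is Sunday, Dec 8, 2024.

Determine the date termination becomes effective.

Feb 16, 2025

Adding 20 calendar days to Dec 8, 2024 gives Dec 28, 2024, which is the last day of the cure period.
The date termination becomes effective: Dec 28, 2024 + 50 days = Feb 16, 2025.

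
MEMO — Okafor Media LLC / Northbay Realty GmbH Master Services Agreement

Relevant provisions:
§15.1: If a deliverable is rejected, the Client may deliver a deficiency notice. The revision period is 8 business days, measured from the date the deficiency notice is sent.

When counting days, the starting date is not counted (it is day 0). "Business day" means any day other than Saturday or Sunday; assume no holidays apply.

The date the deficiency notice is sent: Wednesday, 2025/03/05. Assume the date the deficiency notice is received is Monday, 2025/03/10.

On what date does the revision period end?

2025/03/17

The last day of the revision period: counting 8 business days from Wednesday, 2025/03/05 (Mar 6, Mar 7, Mar 10, Mar 11, Mar 12, Mar 13, Mar 14, Mar 17, skipping weekends) reaches Monday, 2025/03/17.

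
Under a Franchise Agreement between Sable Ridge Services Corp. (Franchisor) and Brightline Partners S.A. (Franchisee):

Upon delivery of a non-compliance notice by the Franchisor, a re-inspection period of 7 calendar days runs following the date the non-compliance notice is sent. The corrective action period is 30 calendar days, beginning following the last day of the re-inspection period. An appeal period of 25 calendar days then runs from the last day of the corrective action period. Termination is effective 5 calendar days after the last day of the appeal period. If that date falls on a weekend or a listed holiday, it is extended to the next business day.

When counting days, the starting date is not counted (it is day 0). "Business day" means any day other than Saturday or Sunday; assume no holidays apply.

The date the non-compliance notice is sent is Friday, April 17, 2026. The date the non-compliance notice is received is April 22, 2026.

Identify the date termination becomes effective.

June 23, 2026

The last day of the re-inspection period: April 17, 2026 + 7 days = April 24, 2026.
The last day of the corrective action period: April 24, 2026 + 30 days = May 24, 2026.
Adding 25 calendar days to May 24, 2026 gives June 18, 2026, which is the last day of the appeal period.
The date termination becomes effective: June 18, 2026 + 5 days = June 23, 2026. June 23, 2026 is a Tuesday, so no roll-forward applies.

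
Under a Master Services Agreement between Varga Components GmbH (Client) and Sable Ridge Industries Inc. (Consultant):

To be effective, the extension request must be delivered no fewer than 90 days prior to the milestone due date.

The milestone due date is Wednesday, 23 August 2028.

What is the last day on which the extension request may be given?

25 May 2028

23 August 2028 minus 90 days is 25 May 2028.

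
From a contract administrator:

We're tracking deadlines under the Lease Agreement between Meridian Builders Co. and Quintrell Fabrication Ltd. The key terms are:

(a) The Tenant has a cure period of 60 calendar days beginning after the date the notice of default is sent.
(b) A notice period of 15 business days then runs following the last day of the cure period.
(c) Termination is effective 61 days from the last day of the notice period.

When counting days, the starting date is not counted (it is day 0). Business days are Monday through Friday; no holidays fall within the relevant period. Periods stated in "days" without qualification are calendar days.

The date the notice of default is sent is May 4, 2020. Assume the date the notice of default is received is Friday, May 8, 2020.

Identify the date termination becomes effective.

September 23, 2020

Adding 60 calendar days to May 4, 2020 gives July 3, 2020, which is the last day of the cure period.
From Friday, July 3, 2020, 15 business days (Jul 6, Jul 7, Jul 8, Jul 9, …, Jul 22, Jul 23, Jul 24, skipping weekends) brings us to Friday, July 24, 2020, which is the last day of the notice period.
The date termination becomes effective: July 24, 2020 + 61 days = September 23, 2020.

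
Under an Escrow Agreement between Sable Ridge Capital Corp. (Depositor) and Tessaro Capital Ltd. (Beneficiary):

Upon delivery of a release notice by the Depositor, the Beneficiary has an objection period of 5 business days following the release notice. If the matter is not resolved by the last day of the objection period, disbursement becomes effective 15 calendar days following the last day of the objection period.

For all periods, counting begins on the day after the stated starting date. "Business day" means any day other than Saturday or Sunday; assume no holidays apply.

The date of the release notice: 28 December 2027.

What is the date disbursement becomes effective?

19 January 2028

The last day of the objection period: 5 business days after Tuesday, 28 December 2027, skipping weekends — Dec 29, Dec 30, Dec 31, Jan 3, Jan 4 — lands on Tuesday, 4 January 2028.
The date disbursement becomes effective: 4 January 2028 + 15 days = 19 January 2028.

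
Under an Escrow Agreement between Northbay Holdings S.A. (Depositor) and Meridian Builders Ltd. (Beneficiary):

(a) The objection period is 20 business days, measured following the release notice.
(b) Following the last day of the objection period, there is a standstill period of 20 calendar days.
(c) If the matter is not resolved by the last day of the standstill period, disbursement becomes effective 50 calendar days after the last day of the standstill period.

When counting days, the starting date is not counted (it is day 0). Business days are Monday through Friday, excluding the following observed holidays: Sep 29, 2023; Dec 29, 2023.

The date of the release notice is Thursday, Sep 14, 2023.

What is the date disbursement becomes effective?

The last day of the objection period: counting 20 business days from Thursday, Sep 14, 2023 (Sep 15, Sep 18, Sep 19, Sep 20, …, Oct 11, Oct 12, Oct 13, skipping weekends and the listed holiday on Sep 29) reaches Friday, Oct 13, 2023.
The last day of the standstill period: 20 calendar days after Oct 13, 2023 is Nov 2, 2023.
Adding 50 calendar days to Nov 2, 2023 gives Dec 22, 2023, which is the date disbursement becomes effective.

Dec 22, 2023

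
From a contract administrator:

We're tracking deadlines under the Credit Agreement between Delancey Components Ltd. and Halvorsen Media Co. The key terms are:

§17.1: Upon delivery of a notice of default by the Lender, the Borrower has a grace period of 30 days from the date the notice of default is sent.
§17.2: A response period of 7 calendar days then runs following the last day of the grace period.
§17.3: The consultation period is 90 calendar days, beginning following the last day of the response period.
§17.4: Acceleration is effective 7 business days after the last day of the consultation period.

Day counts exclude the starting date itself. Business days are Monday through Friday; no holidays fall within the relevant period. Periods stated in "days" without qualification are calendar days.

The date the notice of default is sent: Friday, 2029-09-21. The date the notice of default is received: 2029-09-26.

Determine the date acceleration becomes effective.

2030-02-05

The last day of the grace period: 30 calendar days after 2029-09-21 is 2029-10-21.
The last day of the response period: 7 calendar days after 2029-10-21 is 2029-10-28.
The last day of the consultation period: 90 calendar days after 2029-10-28 is 2030-01-26.
From Saturday, 2030-01-26, 7 business days (Jan 28, Jan 29, Jan 30, Jan 31, Feb 1, Feb 4, Feb 5, skipping weekends) brings us to Tuesday, 2030-02-05, which is the date acceleration becomes effective.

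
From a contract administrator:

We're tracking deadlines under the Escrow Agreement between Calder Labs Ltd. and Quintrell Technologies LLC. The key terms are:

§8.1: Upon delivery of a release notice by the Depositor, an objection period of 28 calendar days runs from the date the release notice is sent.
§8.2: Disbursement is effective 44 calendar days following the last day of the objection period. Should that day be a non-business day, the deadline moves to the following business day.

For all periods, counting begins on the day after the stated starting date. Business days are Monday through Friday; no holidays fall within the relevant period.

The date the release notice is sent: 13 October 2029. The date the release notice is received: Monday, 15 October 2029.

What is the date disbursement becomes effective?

The last day of the objection period: 28 calendar days after 13 October 2029 is 10 November 2029.
Adding 44 calendar days to 10 November 2029 gives 24 December 2029, which is the date disbursement becomes effective. 24 December 2029 is a Monday, so no roll-forward applies.

24 December 2029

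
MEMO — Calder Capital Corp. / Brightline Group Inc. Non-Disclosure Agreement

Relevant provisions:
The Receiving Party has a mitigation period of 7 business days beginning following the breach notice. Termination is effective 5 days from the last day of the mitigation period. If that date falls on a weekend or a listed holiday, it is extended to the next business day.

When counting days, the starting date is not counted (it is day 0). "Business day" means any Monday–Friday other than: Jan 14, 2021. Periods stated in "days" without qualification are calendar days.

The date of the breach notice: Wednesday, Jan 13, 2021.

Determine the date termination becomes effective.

Feb 1, 2021

The last day of the mitigation period: 7 business days after Wednesday, Jan 13, 2021, skipping weekends and the listed holiday on Jan 14 — Jan 15, Jan 18, Jan 19, Jan 20, Jan 21, Jan 22, Jan 25 — lands on Monday, Jan 25, 2021.
The date termination becomes effective: 5 calendar days after Jan 25, 2021 is Jan 30, 2021. That falls on a Saturday, so it rolls to the next business day, Monday, Feb 1, 2021.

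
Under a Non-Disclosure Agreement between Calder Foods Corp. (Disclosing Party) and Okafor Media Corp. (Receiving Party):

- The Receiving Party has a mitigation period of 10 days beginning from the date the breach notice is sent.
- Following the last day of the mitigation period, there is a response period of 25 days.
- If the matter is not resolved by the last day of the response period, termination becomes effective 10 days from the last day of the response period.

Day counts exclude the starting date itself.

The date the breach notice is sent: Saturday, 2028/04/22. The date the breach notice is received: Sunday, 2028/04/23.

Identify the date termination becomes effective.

Adding 10 calendar days to 2028/04/22 gives 2028/05/02, which is the last day of the mitigation period.
The last day of the response period: 25 calendar days after 2028/05/02 is 2028/05/27.
Adding 10 calendar days to 2028/05/27 gives 2028/06/06, which is the date termination becomes effective.

2028/06/06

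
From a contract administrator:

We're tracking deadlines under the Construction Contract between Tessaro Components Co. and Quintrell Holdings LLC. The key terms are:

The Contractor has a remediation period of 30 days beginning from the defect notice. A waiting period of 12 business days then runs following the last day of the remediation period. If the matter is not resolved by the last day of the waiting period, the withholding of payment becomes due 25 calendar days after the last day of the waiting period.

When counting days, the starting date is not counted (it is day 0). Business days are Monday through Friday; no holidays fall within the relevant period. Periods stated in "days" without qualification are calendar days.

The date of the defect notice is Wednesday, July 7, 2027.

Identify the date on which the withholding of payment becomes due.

The last day of the remediation period: July 7, 2027 + 30 days = August 6, 2027.
The last day of the waiting period: counting 12 business days from Friday, August 6, 2027 (Aug 9, Aug 10, Aug 11, Aug 12, …, Aug 20, Aug 23, Aug 24, skipping weekends) reaches Tuesday, August 24, 2027.
The date on which the withholding of payment becomes due: 25 calendar days after August 24, 2027 is September 18, 2027.

September 18, 2027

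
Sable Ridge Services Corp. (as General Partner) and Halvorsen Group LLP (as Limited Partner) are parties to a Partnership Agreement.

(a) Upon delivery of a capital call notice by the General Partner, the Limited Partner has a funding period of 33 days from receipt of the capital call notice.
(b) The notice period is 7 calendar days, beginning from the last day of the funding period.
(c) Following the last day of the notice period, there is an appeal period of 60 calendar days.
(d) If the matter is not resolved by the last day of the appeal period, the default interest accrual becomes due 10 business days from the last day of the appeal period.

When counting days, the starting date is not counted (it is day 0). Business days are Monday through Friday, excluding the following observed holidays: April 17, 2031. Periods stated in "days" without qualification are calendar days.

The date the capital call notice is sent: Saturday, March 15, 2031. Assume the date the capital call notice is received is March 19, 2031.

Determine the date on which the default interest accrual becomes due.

The last day of the funding period: March 19, 2031 + 33 days = April 21, 2031.
Adding 7 calendar days to April 21, 2031 gives April 28, 2031, which is the last day of the notice period.
Adding 60 calendar days to April 28, 2031 gives June 27, 2031, which is the last day of the appeal period.
The date on which the default interest accrual becomes due: counting 10 business days from Friday, June 27, 2031 (Jun 30, Jul 1, Jul 2, Jul 3, Jul 4, Jul 7, Jul 8, Jul 9, Jul 10, Jul 11, skipping weekends) reaches Friday, July 11, 2031.

July 11, 2031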